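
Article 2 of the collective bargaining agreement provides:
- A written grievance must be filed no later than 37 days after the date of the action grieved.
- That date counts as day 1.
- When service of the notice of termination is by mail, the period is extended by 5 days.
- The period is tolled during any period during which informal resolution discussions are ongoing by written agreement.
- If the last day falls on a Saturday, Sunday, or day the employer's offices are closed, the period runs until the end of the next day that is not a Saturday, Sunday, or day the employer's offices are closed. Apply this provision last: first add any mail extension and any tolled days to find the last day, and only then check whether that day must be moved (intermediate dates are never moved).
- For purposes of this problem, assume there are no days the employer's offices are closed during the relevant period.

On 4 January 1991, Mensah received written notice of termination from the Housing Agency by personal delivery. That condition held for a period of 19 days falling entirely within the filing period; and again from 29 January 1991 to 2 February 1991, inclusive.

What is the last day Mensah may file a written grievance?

Counting 4 January 1991 as day 1, day 37 is February 9, 1991.
Service was not by mail, so no mail extension applies.
Tolling adds 19 days: February 9, 1991 + 19 days = February 28, 1991.
From January 29, 1991 through February 2, 1991 inclusive is 5 days; tolling adds 5 days: February 28, 1991 + 5 days = March 5, 1991.
March 5, 1991 is a Tuesday and not a day the employer's offices are closed, so no extension applies.

March 5, 1991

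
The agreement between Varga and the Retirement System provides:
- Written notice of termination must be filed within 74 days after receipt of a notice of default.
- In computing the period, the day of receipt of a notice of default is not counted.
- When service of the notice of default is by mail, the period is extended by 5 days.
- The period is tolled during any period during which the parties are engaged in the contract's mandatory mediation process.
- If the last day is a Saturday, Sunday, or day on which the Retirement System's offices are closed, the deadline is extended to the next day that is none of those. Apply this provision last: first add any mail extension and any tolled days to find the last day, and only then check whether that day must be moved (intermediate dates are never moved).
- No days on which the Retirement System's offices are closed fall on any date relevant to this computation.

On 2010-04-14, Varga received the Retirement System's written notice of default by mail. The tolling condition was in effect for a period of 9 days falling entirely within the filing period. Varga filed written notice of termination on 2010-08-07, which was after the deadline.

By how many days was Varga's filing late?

26 days

74 days after 2010-04-14 is June 27, 2010.
Service was by mail, adding 5 days: June 27, 2010 + 5 days = July 2, 2010.
Tolling adds 9 days: July 2, 2010 + 9 days = July 11, 2010.
July 11, 2010 is Sunday. The next qualifying day is July 12, 2010.
The deadline is July 12, 2010; from July 12, 2010 to August 7, 2010 is 26 days.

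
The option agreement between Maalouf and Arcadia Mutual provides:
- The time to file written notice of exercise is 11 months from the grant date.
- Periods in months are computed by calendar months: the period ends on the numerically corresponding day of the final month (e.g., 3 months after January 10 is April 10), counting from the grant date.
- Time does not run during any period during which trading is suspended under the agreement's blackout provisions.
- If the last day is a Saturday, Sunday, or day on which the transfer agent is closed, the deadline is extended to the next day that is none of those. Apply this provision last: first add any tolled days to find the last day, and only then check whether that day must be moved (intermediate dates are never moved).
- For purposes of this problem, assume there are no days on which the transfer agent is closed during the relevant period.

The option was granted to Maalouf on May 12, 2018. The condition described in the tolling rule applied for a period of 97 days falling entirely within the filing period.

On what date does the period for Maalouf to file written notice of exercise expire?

July 18, 2019

11 months after May 12, 2018 is April 12, 2019.
Tolling adds 97 days: April 12, 2019 + 97 days = July 18, 2019.
July 18, 2019 is a Thursday and not a day on which the transfer agent is closed, so no extension applies.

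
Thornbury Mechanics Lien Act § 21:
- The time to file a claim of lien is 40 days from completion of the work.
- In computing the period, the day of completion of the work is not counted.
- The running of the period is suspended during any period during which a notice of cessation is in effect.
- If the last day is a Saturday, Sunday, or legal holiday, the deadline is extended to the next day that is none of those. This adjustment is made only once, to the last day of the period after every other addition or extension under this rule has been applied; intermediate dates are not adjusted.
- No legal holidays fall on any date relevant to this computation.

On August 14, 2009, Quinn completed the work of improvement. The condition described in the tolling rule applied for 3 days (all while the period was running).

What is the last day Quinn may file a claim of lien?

September 28, 2009

40 days after August 14, 2009 is September 23, 2009.
Tolling adds 3 days: September 23, 2009 + 3 days = September 26, 2009.
September 26, 2009 is Saturday; September 27, 2009 is Sunday. The next qualifying day is September 28, 2009.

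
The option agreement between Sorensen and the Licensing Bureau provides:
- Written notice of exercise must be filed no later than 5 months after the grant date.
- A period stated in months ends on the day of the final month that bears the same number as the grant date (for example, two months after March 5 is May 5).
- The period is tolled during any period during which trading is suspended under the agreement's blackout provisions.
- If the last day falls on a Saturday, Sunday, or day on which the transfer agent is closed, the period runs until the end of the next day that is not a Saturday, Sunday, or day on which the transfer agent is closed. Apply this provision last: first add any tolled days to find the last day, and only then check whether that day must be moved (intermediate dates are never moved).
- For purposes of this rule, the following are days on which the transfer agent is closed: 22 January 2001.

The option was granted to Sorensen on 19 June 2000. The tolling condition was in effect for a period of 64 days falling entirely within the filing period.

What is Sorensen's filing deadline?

5 months after 19 June 2000 is November 19, 2000.
Tolling adds 64 days: November 19, 2000 + 64 days = January 22, 2001.
January 22, 2001 is a listed holiday. The next qualifying day is January 23, 2001.

January 23, 2001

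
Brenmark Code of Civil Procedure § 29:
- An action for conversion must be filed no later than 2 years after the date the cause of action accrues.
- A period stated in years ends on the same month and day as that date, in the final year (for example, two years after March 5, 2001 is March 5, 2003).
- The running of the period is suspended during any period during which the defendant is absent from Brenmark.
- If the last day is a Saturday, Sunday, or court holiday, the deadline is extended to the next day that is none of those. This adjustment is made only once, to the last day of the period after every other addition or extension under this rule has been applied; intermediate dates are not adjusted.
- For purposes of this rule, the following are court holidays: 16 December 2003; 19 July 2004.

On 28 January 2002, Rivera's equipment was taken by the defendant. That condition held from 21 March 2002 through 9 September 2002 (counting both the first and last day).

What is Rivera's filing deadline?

July 20, 2004

2 years after 28 January 2002 is January 28, 2004.
From March 21, 2002 through September 9, 2002 inclusive is 173 days; tolling adds 173 days: January 28, 2004 + 173 days = July 19, 2004.
July 19, 2004 is a listed holiday. The next qualifying day is July 20, 2004.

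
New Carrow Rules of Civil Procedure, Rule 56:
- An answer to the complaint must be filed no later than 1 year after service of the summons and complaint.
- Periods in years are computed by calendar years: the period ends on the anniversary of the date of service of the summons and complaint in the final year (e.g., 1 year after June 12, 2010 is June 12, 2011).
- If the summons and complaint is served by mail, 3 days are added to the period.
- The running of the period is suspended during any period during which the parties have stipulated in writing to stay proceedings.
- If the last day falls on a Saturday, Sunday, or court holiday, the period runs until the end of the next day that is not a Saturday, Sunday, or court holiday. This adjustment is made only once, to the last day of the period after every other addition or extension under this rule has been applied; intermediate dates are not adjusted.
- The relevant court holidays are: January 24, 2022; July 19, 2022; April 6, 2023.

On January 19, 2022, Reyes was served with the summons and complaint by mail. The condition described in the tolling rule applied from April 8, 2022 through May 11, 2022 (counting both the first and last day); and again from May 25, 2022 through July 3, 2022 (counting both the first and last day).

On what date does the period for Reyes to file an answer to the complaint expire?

1 year after January 19, 2022 is January 19, 2023.
Service was by mail, adding 3 days: January 19, 2023 + 3 days = January 22, 2023.
From April 8, 2022 through May 11, 2022 inclusive is 34 days; tolling adds 34 days: January 22, 2023 + 34 days = February 25, 2023.
From May 25, 2022 through July 3, 2022 inclusive is 40 days; tolling adds 40 days: February 25, 2023 + 40 days = April 6, 2023.
April 6, 2023 is a listed holiday. The next qualifying day is April 7, 2023.

April 7, 2023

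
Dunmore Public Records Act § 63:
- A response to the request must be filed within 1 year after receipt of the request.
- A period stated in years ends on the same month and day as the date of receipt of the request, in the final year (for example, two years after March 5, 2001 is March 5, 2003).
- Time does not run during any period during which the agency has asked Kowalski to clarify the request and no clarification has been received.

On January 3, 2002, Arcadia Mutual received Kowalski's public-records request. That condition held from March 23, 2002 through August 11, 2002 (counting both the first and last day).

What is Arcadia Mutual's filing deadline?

May 25, 2003

1 year after January 3, 2002 is January 3, 2003.
From March 23, 2002 through August 11, 2002 inclusive is 142 days; tolling adds 142 days: January 3, 2003 + 142 days = May 25, 2003.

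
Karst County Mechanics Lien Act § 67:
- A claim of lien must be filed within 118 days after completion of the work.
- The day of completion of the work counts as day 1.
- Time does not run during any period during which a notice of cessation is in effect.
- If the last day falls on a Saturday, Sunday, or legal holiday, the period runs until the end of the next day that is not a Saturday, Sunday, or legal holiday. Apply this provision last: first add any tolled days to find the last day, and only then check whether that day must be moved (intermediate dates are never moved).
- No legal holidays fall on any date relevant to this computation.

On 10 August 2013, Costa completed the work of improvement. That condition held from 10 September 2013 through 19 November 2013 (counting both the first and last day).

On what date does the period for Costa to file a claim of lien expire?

Counting 10 August 2013 as day 1, day 118 is December 5, 2013.
From September 10, 2013 through November 19, 2013 inclusive is 71 days; tolling adds 71 days: December 5, 2013 + 71 days = February 14, 2014.
February 14, 2014 is a Friday and not a legal holiday, so no extension applies.

February 14, 2014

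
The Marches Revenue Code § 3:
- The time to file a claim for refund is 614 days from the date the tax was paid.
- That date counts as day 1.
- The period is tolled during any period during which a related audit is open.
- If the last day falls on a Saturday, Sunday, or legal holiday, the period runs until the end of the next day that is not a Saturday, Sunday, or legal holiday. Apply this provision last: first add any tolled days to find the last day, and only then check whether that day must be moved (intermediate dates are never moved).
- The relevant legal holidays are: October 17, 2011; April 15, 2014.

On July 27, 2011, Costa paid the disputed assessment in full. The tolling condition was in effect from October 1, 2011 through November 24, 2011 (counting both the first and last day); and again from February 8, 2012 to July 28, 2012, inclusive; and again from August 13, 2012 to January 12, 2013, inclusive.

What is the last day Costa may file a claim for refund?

Counting July 27, 2011 as day 1, day 614 is March 31, 2013.
From October 1, 2011 through November 24, 2011 inclusive is 55 days; tolling adds 55 days: March 31, 2013 + 55 days = May 25, 2013.
From February 8, 2012 through July 28, 2012 inclusive is 172 days; tolling adds 172 days: May 25, 2013 + 172 days = November 13, 2013.
From August 13, 2012 through January 12, 2013 inclusive is 153 days; tolling adds 153 days: November 13, 2013 + 153 days = April 15, 2014.
April 15, 2014 is a listed holiday. The next qualifying day is April 16, 2014.

April 16, 2014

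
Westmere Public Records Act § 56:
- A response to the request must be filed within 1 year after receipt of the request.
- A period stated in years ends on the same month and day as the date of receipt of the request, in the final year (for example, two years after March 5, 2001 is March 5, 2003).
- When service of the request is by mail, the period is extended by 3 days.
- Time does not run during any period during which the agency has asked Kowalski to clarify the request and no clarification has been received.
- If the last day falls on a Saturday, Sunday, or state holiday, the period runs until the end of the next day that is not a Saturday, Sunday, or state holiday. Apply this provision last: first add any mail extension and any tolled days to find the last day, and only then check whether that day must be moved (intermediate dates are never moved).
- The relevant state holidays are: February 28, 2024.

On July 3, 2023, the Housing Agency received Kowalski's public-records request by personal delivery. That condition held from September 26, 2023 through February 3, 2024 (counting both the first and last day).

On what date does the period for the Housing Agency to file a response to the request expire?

November 11, 2024

1 year after July 3, 2023 is July 3, 2024.
Service was not by mail, so no mail extension applies.
From September 26, 2023 through February 3, 2024 inclusive is 131 days; tolling adds 131 days: July 3, 2024 + 131 days = November 11, 2024.
November 11, 2024 is a Monday and not a state holiday, so no extension applies.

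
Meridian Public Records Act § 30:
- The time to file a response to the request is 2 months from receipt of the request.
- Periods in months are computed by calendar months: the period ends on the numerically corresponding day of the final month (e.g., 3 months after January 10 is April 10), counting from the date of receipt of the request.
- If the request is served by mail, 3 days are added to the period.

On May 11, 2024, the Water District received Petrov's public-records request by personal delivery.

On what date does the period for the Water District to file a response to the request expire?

July 11, 2024

2 months after May 11, 2024 is July 11, 2024.
Service was not by mail, so no mail extension applies.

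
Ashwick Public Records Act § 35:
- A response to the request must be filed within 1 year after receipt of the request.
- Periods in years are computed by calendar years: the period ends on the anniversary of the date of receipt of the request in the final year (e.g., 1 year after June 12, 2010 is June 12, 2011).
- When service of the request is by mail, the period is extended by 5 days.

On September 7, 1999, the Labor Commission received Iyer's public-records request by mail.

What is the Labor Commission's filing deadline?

1 year after September 7, 1999 is September 7, 2000.
Service was by mail, adding 5 days: September 7, 2000 + 5 days = September 12, 2000.

September 12, 2000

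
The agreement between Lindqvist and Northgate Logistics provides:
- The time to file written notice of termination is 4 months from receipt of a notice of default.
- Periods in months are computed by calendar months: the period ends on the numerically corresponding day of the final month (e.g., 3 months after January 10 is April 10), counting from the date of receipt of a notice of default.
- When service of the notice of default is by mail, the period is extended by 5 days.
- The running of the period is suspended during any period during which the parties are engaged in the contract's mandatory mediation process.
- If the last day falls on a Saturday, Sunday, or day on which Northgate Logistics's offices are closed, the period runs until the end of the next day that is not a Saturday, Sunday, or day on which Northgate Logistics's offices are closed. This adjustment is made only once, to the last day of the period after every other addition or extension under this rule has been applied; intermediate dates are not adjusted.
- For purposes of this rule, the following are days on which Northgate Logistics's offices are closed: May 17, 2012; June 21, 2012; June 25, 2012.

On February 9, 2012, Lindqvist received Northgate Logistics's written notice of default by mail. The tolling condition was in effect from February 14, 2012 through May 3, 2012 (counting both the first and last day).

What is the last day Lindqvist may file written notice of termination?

4 months after February 9, 2012 is June 9, 2012.
Service was by mail, adding 5 days: June 9, 2012 + 5 days = June 14, 2012.
From February 14, 2012 through May 3, 2012 inclusive is 80 days; tolling adds 80 days: June 14, 2012 + 80 days = September 2, 2012.
September 2, 2012 is Sunday. The next qualifying day is September 3, 2012.

September 3, 2012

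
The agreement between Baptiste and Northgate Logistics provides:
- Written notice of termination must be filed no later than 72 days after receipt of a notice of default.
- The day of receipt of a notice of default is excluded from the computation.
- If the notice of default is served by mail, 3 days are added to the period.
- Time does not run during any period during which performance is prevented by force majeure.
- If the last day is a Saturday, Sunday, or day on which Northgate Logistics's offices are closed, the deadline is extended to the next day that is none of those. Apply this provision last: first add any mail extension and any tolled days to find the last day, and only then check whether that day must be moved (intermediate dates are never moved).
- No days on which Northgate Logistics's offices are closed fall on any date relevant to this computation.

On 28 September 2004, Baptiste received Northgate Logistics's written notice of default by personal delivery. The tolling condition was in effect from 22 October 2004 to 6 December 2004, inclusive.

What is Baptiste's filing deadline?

72 days after 28 September 2004 is December 9, 2004.
Service was not by mail, so no mail extension applies.
From October 22, 2004 through December 6, 2004 inclusive is 46 days; tolling adds 46 days: December 9, 2004 + 46 days = January 24, 2005.
January 24, 2005 is a Monday and not a day on which Northgate Logistics's offices are closed, so no extension applies.

January 24, 2005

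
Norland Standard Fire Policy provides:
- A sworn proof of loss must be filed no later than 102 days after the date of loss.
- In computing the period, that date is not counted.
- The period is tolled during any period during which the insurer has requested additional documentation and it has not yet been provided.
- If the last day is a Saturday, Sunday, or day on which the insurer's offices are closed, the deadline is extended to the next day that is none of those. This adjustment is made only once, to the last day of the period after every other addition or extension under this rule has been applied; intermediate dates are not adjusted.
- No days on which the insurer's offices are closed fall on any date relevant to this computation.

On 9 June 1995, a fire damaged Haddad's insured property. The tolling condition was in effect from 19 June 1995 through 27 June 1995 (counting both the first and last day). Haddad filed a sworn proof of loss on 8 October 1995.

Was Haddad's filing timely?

102 days after 9 June 1995 is September 19, 1995.
From June 19, 1995 through June 27, 1995 inclusive is 9 days; tolling adds 9 days: September 19, 1995 + 9 days = September 28, 1995.
September 28, 1995 is a Thursday and not a day on which the insurer's offices are closed, so no extension applies.
The deadline is September 28, 1995; the filing on October 8, 1995 is after that date.

No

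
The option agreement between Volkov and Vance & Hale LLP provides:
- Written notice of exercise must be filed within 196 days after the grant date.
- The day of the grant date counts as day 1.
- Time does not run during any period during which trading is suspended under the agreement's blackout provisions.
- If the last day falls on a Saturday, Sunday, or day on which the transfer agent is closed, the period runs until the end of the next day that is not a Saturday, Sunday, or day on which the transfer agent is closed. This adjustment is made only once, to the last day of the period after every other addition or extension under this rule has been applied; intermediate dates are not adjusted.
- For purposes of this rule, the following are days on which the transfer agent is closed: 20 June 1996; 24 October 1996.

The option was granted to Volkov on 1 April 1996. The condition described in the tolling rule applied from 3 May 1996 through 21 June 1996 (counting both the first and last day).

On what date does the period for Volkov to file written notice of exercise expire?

Counting 1 April 1996 as day 1, day 196 is October 13, 1996.
From May 3, 1996 through June 21, 1996 inclusive is 50 days; tolling adds 50 days: October 13, 1996 + 50 days = December 2, 1996.
December 2, 1996 is a Monday and not a day on which the transfer agent is closed, so no extension applies.

December 2, 1996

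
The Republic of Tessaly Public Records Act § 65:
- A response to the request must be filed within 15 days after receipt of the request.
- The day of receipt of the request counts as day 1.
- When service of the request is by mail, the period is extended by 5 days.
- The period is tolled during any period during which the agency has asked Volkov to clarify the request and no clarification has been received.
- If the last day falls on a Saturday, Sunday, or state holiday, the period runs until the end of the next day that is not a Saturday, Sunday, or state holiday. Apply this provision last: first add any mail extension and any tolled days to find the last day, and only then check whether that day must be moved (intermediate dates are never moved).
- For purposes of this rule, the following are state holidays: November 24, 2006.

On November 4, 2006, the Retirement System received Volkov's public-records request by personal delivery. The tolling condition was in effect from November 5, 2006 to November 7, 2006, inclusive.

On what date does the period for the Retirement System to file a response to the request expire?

November 21, 2006

Counting November 4, 2006 as day 1, day 15 is November 18, 2006.
Service was not by mail, so no mail extension applies.
From November 5, 2006 through November 7, 2006 inclusive is 3 days; tolling adds 3 days: November 18, 2006 + 3 days = November 21, 2006.
November 21, 2006 is a Tuesday and not a state holiday, so no extension applies.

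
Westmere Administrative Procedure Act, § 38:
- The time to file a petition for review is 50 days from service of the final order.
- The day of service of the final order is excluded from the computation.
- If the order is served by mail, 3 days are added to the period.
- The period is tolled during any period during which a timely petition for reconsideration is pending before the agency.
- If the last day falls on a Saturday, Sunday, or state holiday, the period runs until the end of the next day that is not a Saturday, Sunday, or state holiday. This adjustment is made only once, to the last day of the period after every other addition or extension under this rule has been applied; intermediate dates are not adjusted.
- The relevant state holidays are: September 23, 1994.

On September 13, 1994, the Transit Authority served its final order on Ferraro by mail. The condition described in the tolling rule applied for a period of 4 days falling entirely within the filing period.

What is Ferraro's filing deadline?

50 days after September 13, 1994 is November 2, 1994.
Service was by mail, adding 3 days: November 2, 1994 + 3 days = November 5, 1994.
Tolling adds 4 days: November 5, 1994 + 4 days = November 9, 1994.
November 9, 1994 is a Wednesday and not a state holiday, so no extension applies.

November 9, 1994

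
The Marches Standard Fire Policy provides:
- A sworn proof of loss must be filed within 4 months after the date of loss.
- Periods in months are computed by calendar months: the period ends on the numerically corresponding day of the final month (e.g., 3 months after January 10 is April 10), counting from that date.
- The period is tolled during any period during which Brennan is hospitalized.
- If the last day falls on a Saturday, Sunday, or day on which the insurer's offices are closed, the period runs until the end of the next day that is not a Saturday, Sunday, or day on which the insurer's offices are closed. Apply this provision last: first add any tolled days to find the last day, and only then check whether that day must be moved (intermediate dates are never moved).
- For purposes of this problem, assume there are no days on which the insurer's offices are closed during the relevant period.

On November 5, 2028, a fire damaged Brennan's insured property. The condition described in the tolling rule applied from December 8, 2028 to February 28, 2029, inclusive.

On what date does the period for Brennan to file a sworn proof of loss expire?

May 28, 2029

4 months after November 5, 2028 is March 5, 2029.
From December 8, 2028 through February 28, 2029 inclusive is 83 days; tolling adds 83 days: March 5, 2029 + 83 days = May 27, 2029.
May 27, 2029 is Sunday. The next qualifying day is May 28, 2029.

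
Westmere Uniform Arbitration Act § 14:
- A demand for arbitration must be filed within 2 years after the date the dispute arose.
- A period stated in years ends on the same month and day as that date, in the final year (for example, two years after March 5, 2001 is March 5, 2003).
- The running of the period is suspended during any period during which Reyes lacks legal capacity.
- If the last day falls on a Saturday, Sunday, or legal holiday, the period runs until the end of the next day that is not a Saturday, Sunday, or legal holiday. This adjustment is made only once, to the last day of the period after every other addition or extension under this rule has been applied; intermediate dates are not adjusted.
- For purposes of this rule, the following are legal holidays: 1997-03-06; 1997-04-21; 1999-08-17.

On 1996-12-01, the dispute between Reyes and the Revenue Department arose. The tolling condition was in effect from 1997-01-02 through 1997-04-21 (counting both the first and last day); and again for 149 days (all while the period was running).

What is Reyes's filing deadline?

August 18, 1999

2 years after 1996-12-01 is December 1, 1998.
From January 2, 1997 through April 21, 1997 inclusive is 110 days; tolling adds 110 days: December 1, 1998 + 110 days = March 21, 1999.
Tolling adds 149 days: March 21, 1999 + 149 days = August 17, 1999.
August 17, 1999 is a listed holiday. The next qualifying day is August 18, 1999.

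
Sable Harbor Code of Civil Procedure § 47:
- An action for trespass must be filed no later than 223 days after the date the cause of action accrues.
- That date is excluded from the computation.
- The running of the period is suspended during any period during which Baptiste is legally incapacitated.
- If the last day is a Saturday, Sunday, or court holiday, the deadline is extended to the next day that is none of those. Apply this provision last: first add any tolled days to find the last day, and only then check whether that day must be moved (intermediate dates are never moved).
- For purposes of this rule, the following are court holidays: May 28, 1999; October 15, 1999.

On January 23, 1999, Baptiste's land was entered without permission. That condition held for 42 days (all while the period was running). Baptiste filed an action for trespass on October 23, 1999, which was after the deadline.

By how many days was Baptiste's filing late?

5 days

223 days after January 23, 1999 is September 3, 1999.
Tolling adds 42 days: September 3, 1999 + 42 days = October 15, 1999.
October 15, 1999 is a listed holiday; October 16, 1999 is Saturday; October 17, 1999 is Sunday. The next qualifying day is October 18, 1999.
The deadline is October 18, 1999; from October 18, 1999 to October 23, 1999 is 5 days.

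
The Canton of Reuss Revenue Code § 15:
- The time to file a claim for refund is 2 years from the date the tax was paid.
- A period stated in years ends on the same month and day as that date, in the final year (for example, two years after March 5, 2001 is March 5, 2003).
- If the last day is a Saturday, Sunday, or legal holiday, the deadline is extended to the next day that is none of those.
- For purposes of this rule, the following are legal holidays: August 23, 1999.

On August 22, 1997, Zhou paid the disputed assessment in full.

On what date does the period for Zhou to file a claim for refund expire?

2 years after August 22, 1997 is August 22, 1999.
August 22, 1999 is Sunday; August 23, 1999 is a listed holiday. The next qualifying day is August 24, 1999.

August 24, 1999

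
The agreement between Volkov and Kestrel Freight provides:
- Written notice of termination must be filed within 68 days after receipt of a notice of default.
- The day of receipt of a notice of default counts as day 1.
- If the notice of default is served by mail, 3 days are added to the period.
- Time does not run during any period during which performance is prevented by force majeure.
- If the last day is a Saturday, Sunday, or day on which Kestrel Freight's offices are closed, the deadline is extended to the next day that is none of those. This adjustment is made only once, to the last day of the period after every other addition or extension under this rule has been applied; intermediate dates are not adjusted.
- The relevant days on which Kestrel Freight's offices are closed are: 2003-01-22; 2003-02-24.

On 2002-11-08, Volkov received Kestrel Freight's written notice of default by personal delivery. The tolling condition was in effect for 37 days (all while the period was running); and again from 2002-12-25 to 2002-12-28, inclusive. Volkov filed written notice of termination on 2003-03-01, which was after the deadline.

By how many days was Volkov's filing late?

Counting 2002-11-08 as day 1, day 68 is January 14, 2003.
Service was not by mail, so no mail extension applies.
Tolling adds 37 days: January 14, 2003 + 37 days = February 20, 2003.
From December 25, 2002 through December 28, 2002 inclusive is 4 days; tolling adds 4 days: February 20, 2003 + 4 days = February 24, 2003.
February 24, 2003 is a listed holiday. The next qualifying day is February 25, 2003.
The deadline is February 25, 2003; from February 25, 2003 to March 1, 2003 is 4 days.

4 days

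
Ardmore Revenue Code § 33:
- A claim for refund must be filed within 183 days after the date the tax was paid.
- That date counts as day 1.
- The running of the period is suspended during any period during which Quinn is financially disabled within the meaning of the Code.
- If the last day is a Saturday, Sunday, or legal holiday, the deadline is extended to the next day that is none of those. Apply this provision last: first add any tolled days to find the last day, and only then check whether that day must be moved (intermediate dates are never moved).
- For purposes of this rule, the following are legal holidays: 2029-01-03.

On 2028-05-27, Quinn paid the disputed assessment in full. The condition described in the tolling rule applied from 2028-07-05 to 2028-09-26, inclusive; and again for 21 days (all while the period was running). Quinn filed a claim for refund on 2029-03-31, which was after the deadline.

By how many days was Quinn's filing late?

19 days

Counting 2028-05-27 as day 1, day 183 is November 25, 2028.
From July 5, 2028 through September 26, 2028 inclusive is 84 days; tolling adds 84 days: November 25, 2028 + 84 days = February 17, 2029.
Tolling adds 21 days: February 17, 2029 + 21 days = March 10, 2029.
March 10, 2029 is Saturday; March 11, 2029 is Sunday. The next qualifying day is March 12, 2029.
The deadline is March 12, 2029; from March 12, 2029 to March 31, 2029 is 19 days.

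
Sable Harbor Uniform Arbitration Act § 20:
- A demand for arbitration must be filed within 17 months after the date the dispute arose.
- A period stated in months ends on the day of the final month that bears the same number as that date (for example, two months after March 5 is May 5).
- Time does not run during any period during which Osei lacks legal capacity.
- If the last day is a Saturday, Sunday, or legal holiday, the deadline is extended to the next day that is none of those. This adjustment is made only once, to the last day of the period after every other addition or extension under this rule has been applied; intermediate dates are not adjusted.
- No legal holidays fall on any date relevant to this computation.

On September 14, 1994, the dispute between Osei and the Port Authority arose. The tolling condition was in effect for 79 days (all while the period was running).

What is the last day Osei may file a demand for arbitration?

17 months after September 14, 1994 is February 14, 1996.
Tolling adds 79 days: February 14, 1996 + 79 days = May 3, 1996.
May 3, 1996 is a Friday and not a legal holiday, so no extension applies.

May 3, 1996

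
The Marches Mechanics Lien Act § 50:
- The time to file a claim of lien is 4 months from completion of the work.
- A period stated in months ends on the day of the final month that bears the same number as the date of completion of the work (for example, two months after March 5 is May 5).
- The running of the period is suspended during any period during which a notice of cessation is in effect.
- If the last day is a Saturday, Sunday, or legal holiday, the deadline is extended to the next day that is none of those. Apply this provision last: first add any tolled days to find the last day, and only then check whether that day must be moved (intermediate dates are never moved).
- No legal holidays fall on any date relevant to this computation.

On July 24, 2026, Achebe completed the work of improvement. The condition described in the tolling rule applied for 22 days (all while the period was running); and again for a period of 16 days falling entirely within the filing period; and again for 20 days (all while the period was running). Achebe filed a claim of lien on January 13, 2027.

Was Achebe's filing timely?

4 months after July 24, 2026 is November 24, 2026.
Tolling adds 22 days: November 24, 2026 + 22 days = December 16, 2026.
Tolling adds 16 days: December 16, 2026 + 16 days = January 1, 2027.
Tolling adds 20 days: January 1, 2027 + 20 days = January 21, 2027.
January 21, 2027 is a Thursday and not a legal holiday, so no extension applies.
The deadline is January 21, 2027; the filing on January 13, 2027 is on or before that date.

Yes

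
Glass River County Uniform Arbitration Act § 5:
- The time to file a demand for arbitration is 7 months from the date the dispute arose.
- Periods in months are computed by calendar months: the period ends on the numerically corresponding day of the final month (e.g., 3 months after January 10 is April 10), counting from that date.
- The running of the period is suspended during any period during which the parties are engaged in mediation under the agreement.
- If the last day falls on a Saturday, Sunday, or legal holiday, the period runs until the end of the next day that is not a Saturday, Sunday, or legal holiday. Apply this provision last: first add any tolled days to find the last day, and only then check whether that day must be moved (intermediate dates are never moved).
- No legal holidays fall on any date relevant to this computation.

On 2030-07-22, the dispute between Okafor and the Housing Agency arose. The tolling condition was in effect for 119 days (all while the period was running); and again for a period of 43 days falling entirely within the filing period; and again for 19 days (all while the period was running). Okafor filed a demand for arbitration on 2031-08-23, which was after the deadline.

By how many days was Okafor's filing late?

1 day

7 months after 2030-07-22 is February 22, 2031.
Tolling adds 119 days: February 22, 2031 + 119 days = June 21, 2031.
Tolling adds 43 days: June 21, 2031 + 43 days = August 3, 2031.
Tolling adds 19 days: August 3, 2031 + 19 days = August 22, 2031.
August 22, 2031 is a Friday and not a legal holiday, so no extension applies.
The deadline is August 22, 2031; from August 22, 2031 to August 23, 2031 is 1 days.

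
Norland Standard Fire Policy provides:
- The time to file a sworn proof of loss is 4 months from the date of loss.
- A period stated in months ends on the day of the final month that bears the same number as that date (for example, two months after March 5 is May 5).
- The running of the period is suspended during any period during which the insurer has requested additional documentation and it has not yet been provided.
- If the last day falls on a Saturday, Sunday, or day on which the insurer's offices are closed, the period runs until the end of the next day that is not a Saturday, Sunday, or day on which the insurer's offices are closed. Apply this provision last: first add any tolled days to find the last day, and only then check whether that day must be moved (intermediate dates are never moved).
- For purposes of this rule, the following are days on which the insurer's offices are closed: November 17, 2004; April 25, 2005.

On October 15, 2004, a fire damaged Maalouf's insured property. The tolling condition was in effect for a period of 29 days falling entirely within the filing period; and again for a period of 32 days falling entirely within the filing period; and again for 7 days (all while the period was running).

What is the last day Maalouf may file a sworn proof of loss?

4 months after October 15, 2004 is February 15, 2005.
Tolling adds 29 days: February 15, 2005 + 29 days = March 16, 2005.
Tolling adds 32 days: March 16, 2005 + 32 days = April 17, 2005.
Tolling adds 7 days: April 17, 2005 + 7 days = April 24, 2005.
April 24, 2005 is Sunday; April 25, 2005 is a listed holiday. The next qualifying day is April 26, 2005.

April 26, 2005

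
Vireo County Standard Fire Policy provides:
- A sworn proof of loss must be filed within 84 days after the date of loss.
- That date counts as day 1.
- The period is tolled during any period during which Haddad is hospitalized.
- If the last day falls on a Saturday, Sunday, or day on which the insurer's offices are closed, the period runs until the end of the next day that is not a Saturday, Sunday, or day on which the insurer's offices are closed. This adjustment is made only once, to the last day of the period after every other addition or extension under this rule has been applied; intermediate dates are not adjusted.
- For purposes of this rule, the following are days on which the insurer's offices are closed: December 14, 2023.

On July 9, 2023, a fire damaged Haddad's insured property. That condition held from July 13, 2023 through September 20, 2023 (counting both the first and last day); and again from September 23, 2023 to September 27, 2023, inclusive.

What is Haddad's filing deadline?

December 15, 2023

Counting July 9, 2023 as day 1, day 84 is September 30, 2023.
From July 13, 2023 through September 20, 2023 inclusive is 70 days; tolling adds 70 days: September 30, 2023 + 70 days = December 9, 2023.
From September 23, 2023 through September 27, 2023 inclusive is 5 days; tolling adds 5 days: December 9, 2023 + 5 days = December 14, 2023.
December 14, 2023 is a listed holiday. The next qualifying day is December 15, 2023.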